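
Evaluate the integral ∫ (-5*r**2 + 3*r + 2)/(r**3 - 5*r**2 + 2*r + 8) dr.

Factor the denominator: (r - 4)*(r - 2)*(r + 1).
Partial-fraction decomposition: -2/(5*(r + 1)) + 2/(r - 2) - 33/(5*(r - 4)).
Integrate each term: A/(r−a) contributes A·log|r−a|.

-33*log(r - 4)/5 + 2*log(r - 2) - 2*log(r + 1)/5 + C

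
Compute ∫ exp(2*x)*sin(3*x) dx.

Let I denote the integral. Integrate by parts with u = sin(3*x), dv = exp(2*x) dx, so v = exp(2*x)/2: I = exp(2*x)*sin(3*x)/2 − (3/2)·∫ exp(2*x)*cos(3*x) dx.
Apply parts again with u = cos(3*x), dv = exp(2*x) dx: ∫ exp(2*x)*cos(3*x) dx = exp(2*x)*cos(3*x)/2 + (3/2)·I. Substituting back brings back I: I = exp(2*x)*sin(3*x)/2 - 3*exp(2*x)*cos(3*x)/4 − (9/4)·I.
Solving for I: (1 + 9/4)·I equals the remaining terms, so I = (4/13)·(exp(2*x)*sin(3*x)/2 - 3*exp(2*x)*cos(3*x)/4).

2*exp(2*x)*sin(3*x)/13 - 3*exp(2*x)*cos(3*x)/13 + C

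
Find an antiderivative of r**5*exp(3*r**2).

Let u = r², du = 2r dr; rewrite as (1/2)∫ u^2·exp(3u) du.
Now integrate by parts 2 times.

(9*r**4 - 6*r**2 + 2)*exp(3*r**2)/54 + C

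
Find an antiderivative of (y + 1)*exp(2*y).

Use integration by parts with u = y + 1, dv = exp(2*y) dy, so v = exp(2*y)/2.
Apply parts 1 times (tabular method): alternate signs, differentiate u down to 0, integrate dv up.

(2*y + 1)*exp(2*y)/4 + C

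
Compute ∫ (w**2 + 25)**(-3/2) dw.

w/(25*sqrt(w**2 + 25)) + C

Substitute w = 5·tan(θ), so dw = 5·sec(θ)^2 dθ and the radical becomes sqrt(w**2 + 25) = 5·sec(θ) by the Pythagorean identity.
Integrate the resulting trig expression in θ, then back-substitute tan(θ) = w/5, sec(θ) = sqrt(w**2 + 25)/5 (absorbing any constant into C).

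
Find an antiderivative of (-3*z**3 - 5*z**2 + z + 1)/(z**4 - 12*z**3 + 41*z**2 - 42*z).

-log(z)/42 - 633*log(z - 7)/70 + 61*log(z - 3)/6 - 41*log(z - 2)/10 + C

Factor the denominator: z*(z - 7)*(z - 3)*(z - 2).
Partial-fraction decomposition: -41/(10*(z - 2)) + 61/(6*(z - 3)) - 633/(70*(z - 7)) - 1/(42*z).
Integrate each term: A/(z−a) contributes A·log|z−a|.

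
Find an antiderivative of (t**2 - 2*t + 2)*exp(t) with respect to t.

(t**2 - 4*t + 6)*exp(t) + C

Use integration by parts with u = t**2 - 2*t + 2, dv = exp(t) dt, so v = exp(t).
Apply parts 2 times (tabular method): alternate signs, differentiate u down to 0, integrate dv up.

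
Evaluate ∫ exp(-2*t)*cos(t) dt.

exp(-2*t)*sin(t)/5 - 2*exp(-2*t)*cos(t)/5 + C

Let I denote the integral. Integrate by parts with u = cos(t), dv = exp(-2*t) dt, so v = -exp(-2*t)/2: I = -exp(-2*t)*cos(t)/2 − (1/2)·∫ exp(-2*t)*sin(t) dt.
Apply parts again with u = sin(t), dv = exp(-2*t) dt: ∫ exp(-2*t)*sin(t) dt = -exp(-2*t)*sin(t)/2 + (1/2)·I. Substituting back brings back I: I = exp(-2*t)*sin(t)/4 - exp(-2*t)*cos(t)/2 − (1/4)·I.
Solving for I: (1 + 1/4)·I equals the remaining terms, so I = (4/5)·(exp(-2*t)*sin(t)/4 - exp(-2*t)*cos(t)/2).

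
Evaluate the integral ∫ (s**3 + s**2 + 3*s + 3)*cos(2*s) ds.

s**3*sin(2*s)/2 + s**2*sin(2*s)/2 + 3*s**2*cos(2*s)/4 + 3*s*sin(2*s)/4 + s*cos(2*s)/2 + 5*sin(2*s)/4 + 3*cos(2*s)/8 + C

Use integration by parts with u = s**3 + s**2 + 3*s + 3, dv = cos(2*s) ds, so v = sin(2*s)/2.
Apply parts 3 times (tabular method): alternate signs, differentiate u down to 0, integrate dv up.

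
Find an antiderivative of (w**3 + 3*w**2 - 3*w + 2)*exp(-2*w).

Use integration by parts with u = w**3 + 3*w**2 - 3*w + 2, dv = exp(-2*w) dw, so v = -exp(-2*w)/2.
Apply parts 3 times (tabular method): alternate signs, differentiate u down to 0, integrate dv up.

(-4*w**3 - 18*w**2 - 6*w - 11)*exp(-2*w)/8 + C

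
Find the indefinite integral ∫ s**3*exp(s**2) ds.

Let u = s², du = 2s ds; rewrite as (1/2)∫ u^1·exp(1u) du.
Now integrate by parts 1 time.

(s**2 - 1)*exp(s**2)/2 + C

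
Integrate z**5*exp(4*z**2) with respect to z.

(8*z**4 - 4*z**2 + 1)*exp(4*z**2)/64 + C

Let u = z², du = 2z dz; rewrite as (1/2)∫ u^2·exp(4u) du.
Now integrate by parts 2 times.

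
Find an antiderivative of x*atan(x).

Use integration by parts with u = arctan(x), dv = x dx.
Then du = 1/(x**2 + 1) dx.

x**2*atan(x)/2 - x/2 + atan(x)/2 + C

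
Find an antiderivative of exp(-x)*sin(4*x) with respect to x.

Let I denote the integral. Integrate by parts with u = sin(4*x), dv = exp(-x) dx, so v = -exp(-x): I = -exp(-x)*sin(4*x) + 4·∫ exp(-x)*cos(4*x) dx.
Apply parts again with u = cos(4*x), dv = exp(-x) dx: ∫ exp(-x)*cos(4*x) dx = -exp(-x)*cos(4*x) − 4·I. Substituting back brings back I: I = -exp(-x)*sin(4*x) - 4*exp(-x)*cos(4*x) − 16·I.
Solving for I: (1 + 16)·I equals the remaining terms, so I = (1/17)·(-exp(-x)*sin(4*x) - 4*exp(-x)*cos(4*x)).

-exp(-x)*sin(4*x)/17 - 4*exp(-x)*cos(4*x)/17 + C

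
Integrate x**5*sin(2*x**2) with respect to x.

Let u = x², du = 2x dx; rewrite as (1/2)∫ u^2·sin(2u) du.
Now integrate by parts 2 times.

-x**4*cos(2*x**2)/4 + x**2*sin(2*x**2)/4 + cos(2*x**2)/8 + C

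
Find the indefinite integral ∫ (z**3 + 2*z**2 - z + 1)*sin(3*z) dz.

Use integration by parts with u = z**3 + 2*z**2 - z + 1, dv = sin(3*z) dz, so v = -cos(3*z)/3.
Apply parts 3 times (tabular method): alternate signs, differentiate u down to 0, integrate dv up.

-z**3*cos(3*z)/3 + z**2*sin(3*z)/3 - 2*z**2*cos(3*z)/3 + 4*z*sin(3*z)/9 + 5*z*cos(3*z)/9 - 5*sin(3*z)/27 - 5*cos(3*z)/27 + C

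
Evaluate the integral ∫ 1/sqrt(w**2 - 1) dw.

Substitute w = sec(θ), so dw = sec(θ)*tan(θ) dθ and the radical becomes sqrt(w**2 - 1) = tan(θ) by the Pythagorean identity.
Integrate the resulting trig expression in θ, then back-substitute sec(θ) = w, tan(θ) = sqrt(w**2 - 1) (absorbing any constant into C).

log(w + sqrt(w**2 - 1)) + C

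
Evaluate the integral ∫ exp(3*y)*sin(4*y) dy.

Let I denote the integral. Integrate by parts with u = sin(4*y), dv = exp(3*y) dy, so v = exp(3*y)/3: I = exp(3*y)*sin(4*y)/3 − (4/3)·∫ exp(3*y)*cos(4*y) dy.
Apply parts again with u = cos(4*y), dv = exp(3*y) dy: ∫ exp(3*y)*cos(4*y) dy = exp(3*y)*cos(4*y)/3 + (4/3)·I. Substituting back brings back I: I = exp(3*y)*sin(4*y)/3 - 4*exp(3*y)*cos(4*y)/9 − (16/9)·I.
Solving for I: (1 + 16/9)·I equals the remaining terms, so I = (9/25)·(exp(3*y)*sin(4*y)/3 - 4*exp(3*y)*cos(4*y)/9).

3*exp(3*y)*sin(4*y)/25 - 4*exp(3*y)*cos(4*y)/25 + C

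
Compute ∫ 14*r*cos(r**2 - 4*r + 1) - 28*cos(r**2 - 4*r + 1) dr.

Let u = r**2 - 4*r + 1, so du = (2*r - 4) dr.
Rewriting, the integral becomes 7·∫ cos(u) du = 7·sin(u).
Substituting back, u = r**2 - 4*r + 1.

7*sin(r**2 - 4*r + 1) + C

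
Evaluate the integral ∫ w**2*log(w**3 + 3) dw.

w**3*log(w**3 + 3)/3 - w**3/3 + log(w**3 + 3) + C

Let u = w**3 + 3, so du = (3*w**2) dw.
The integral becomes (1/3)·∫ log(u) du; integrate by parts with u′=log(u), dv′=du.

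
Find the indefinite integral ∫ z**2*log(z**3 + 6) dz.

z**3*log(z**3 + 6)/3 - z**3/3 + 2*log(z**3 + 6) + C

Let u = z**3 + 6, so du = (3*z**2) dz.
The integral becomes (1/3)·∫ log(u) du; integrate by parts with u′=log(u), dv′=du.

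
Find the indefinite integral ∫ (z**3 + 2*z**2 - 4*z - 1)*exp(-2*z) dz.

(-4*z**3 - 14*z**2 + 2*z + 5)*exp(-2*z)/8 + C

Use integration by parts with u = z**3 + 2*z**2 - 4*z - 1, dv = exp(-2*z) dz, so v = -exp(-2*z)/2.
Apply parts 3 times (tabular method): alternate signs, differentiate u down to 0, integrate dv up.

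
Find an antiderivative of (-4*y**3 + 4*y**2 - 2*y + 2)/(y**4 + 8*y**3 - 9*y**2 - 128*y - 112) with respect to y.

-9*log(y - 4)/20 - 2*log(y + 1)/15 + 55*log(y + 4)/12 - 8*log(y + 7) + C

Factor the denominator: (y - 4)*(y + 1)*(y + 4)*(y + 7).
Partial-fraction decomposition: -8/(y + 7) + 55/(12*(y + 4)) - 2/(15*(y + 1)) - 9/(20*(y - 4)).
Integrate each term: A/(y−a) contributes A·log|y−a|.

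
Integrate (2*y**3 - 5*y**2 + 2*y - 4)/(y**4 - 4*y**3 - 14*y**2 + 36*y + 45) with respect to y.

131*log(y - 5)/96 - 11*log(y - 3)/48 - 13*log(y + 1)/48 + 109*log(y + 3)/96 + C

Factor the denominator: (y - 5)*(y - 3)*(y + 1)*(y + 3).
Partial-fraction decomposition: 109/(96*(y + 3)) - 13/(48*(y + 1)) - 11/(48*(y - 3)) + 131/(96*(y - 5)).
Integrate each term: A/(y−a) contributes A·log|y−a|.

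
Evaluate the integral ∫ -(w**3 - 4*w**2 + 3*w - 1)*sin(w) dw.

Use integration by parts with u = w**3 - 4*w**2 + 3*w - 1, dv = -sin(w) dw, so v = cos(w).
Apply parts 3 times (tabular method): alternate signs, differentiate u down to 0, integrate dv up.

w**3*cos(w) - 3*w**2*sin(w) - 4*w**2*cos(w) + 8*w*sin(w) - 3*w*cos(w) + 3*sin(w) + 7*cos(w) + C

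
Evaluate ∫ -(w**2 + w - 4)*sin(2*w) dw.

w**2*cos(2*w)/2 - w*sin(2*w)/2 + w*cos(2*w)/2 - sin(2*w)/4 - 9*cos(2*w)/4 + C

Use integration by parts with u = w**2 + w - 4, dv = -sin(2*w) dw, so v = cos(2*w)/2.
Apply parts 2 times (tabular method): alternate signs, differentiate u down to 0, integrate dv up.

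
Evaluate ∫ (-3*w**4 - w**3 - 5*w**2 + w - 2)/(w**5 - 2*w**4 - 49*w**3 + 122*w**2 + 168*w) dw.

Factor the denominator: w*(w - 6)*(w - 4)*(w + 1)*(w + 7).
Partial-fraction decomposition: -3557/(3003*(w + 7)) + 1/(21*(w + 1)) + 91/(44*(w - 4)) - 1070/(273*(w - 6)) - 1/(84*w).
Integrate each term: A/(w−a) contributes A·log|w−a|.

-log(w)/84 - 1070*log(w - 6)/273 + 91*log(w - 4)/44 + log(w + 1)/21 - 3557*log(w + 7)/3003 + C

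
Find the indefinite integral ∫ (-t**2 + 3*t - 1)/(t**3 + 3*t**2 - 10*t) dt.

log(t)/10 + log(t - 2)/14 - 41*log(t + 5)/35 + C

Factor the denominator: t*(t - 2)*(t + 5).
Partial-fraction decomposition: -41/(35*(t + 5)) + 1/(14*(t - 2)) + 1/(10*t).
Integrate each term: A/(t−a) contributes A·log|t−a|.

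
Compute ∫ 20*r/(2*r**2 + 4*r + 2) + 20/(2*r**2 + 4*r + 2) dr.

Let u = 2*r**2 + 4*r + 2, so du = (4*r + 4) dr.
Rewriting, the integral becomes 5·∫ 1/u du = 5·log(u).
Substituting back, u = 2*r**2 + 4*r + 2.

5*log(2*r**2 + 4*r + 2) + C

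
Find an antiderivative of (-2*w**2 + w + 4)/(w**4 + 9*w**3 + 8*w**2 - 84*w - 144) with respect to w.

Factor the denominator: (w - 3)*(w + 2)*(w + 4)*(w + 6).
Partial-fraction decomposition: 37/(36*(w + 6)) - 8/(7*(w + 4)) + 3/(20*(w + 2)) - 11/(315*(w - 3)).
Integrate each term: A/(w−a) contributes A·log|w−a|.

-11*log(w - 3)/315 + 3*log(w + 2)/20 - 8*log(w + 4)/7 + 37*log(w + 6)/36 + C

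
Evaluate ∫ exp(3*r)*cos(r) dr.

Let I denote the integral. Integrate by parts with u = cos(r), dv = exp(3*r) dr, so v = exp(3*r)/3: I = exp(3*r)*cos(r)/3 + (1/3)·∫ exp(3*r)*sin(r) dr.
Apply parts again with u = sin(r), dv = exp(3*r) dr: ∫ exp(3*r)*sin(r) dr = exp(3*r)*sin(r)/3 − (1/3)·I. Substituting back brings back I: I = exp(3*r)*sin(r)/9 + exp(3*r)*cos(r)/3 − (1/9)·I.
Solving for I: (1 + 1/9)·I equals the remaining terms, so I = (9/10)·(exp(3*r)*sin(r)/9 + exp(3*r)*cos(r)/3).

exp(3*r)*sin(r)/10 + 3*exp(3*r)*cos(r)/10 + C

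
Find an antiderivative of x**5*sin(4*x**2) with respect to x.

Let u = x², du = 2x dx; rewrite as (1/2)∫ u^2·sin(4u) du.
Now integrate by parts 2 times.

-x**4*cos(4*x**2)/8 + x**2*sin(4*x**2)/16 + cos(4*x**2)/64 + C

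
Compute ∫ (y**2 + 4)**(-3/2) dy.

Substitute y = 2·tan(θ), so dy = 2·sec(θ)^2 dθ and the radical becomes sqrt(y**2 + 4) = 2·sec(θ) by the Pythagorean identity.
Integrate the resulting trig expression in θ, then back-substitute tan(θ) = y/2, sec(θ) = sqrt(y**2 + 4)/2 (absorbing any constant into C).

y/(4*sqrt(y**2 + 4)) + C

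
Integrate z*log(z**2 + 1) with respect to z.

Let u = z**2 + 1, so du = (2*z) dz.
The integral becomes (1/2)·∫ log(u) du; integrate by parts with u′=log(u), dv′=du.

z**2*log(z**2 + 1)/2 - z**2/2 + log(z**2 + 1)/2 + C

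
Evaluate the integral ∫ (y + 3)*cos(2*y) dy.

y*sin(2*y)/2 + 3*sin(2*y)/2 + cos(2*y)/4 + C

Use integration by parts with u = y + 3, dv = cos(2*y) dy, so v = sin(2*y)/2.
Apply parts 1 times (tabular method): alternate signs, differentiate u down to 0, integrate dv up.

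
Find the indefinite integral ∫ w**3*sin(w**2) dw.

-w**2*cos(w**2)/2 + sin(w**2)/2 + C

Let u = w², du = 2w dw; rewrite as (1/2)∫ u^1·sin(1u) du.
Now integrate by parts 1 time.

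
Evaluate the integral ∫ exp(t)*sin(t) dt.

exp(t)*sin(t)/2 - exp(t)*cos(t)/2 + C

Let I denote the integral. Integrate by parts with u = sin(t), dv = exp(t) dt, so v = exp(t): I = exp(t)*sin(t) − ∫ exp(t)*cos(t) dt.
Apply parts again with u = cos(t), dv = exp(t) dt: ∫ exp(t)*cos(t) dt = exp(t)*cos(t) + I. Substituting back brings back I: I = exp(t)*sin(t) - exp(t)*cos(t) − I.
Solving for I: (1 + 1)·I equals the remaining terms, so I = (1/2)·(exp(t)*sin(t) - exp(t)*cos(t)).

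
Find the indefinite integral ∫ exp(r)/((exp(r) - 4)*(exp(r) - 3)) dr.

Let u = e^r, du = e^r dr.
The integral becomes ∫ du/((u-3)(u-4)); decompose into partial fractions.

log(exp(r) - 4) - log(exp(r) - 3) + C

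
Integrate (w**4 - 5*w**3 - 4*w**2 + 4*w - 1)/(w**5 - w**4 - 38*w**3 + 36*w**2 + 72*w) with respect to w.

-log(w)/72 + 95*log(w - 6)/2016 + 11*log(w - 2)/64 + log(w + 1)/35 + 2207*log(w + 6)/2880 + C

Factor the denominator: w*(w - 6)*(w - 2)*(w + 1)*(w + 6).
Partial-fraction decomposition: 2207/(2880*(w + 6)) + 1/(35*(w + 1)) + 11/(64*(w - 2)) + 95/(2016*(w - 6)) - 1/(72*w).
Integrate each term: A/(w−a) contributes A·log|w−a|.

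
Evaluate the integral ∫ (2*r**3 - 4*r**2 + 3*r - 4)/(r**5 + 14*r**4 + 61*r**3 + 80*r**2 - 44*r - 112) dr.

-log(r - 1)/120 - 146*log(r + 2)/75 + 52*log(r + 4)/15 - 907*log(r + 7)/600 - 7/(5*r + 10) + C

Factor the denominator: (r - 1)*(r + 2)**2*(r + 4)*(r + 7).
Partial-fraction decomposition: -907/(600*(r + 7)) + 52/(15*(r + 4)) - 146/(75*(r + 2)) + 7/(5*(r + 2)**2) - 1/(120*(r - 1)).
Integrate each term; A/(r−a) gives A·log|r−a|; A/(r−a)² gives −A/(r−a).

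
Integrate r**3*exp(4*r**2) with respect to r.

(4*r**2 - 1)*exp(4*r**2)/32 + C

Let u = r², du = 2r dr; rewrite as (1/2)∫ u^1·exp(4u) du.
Now integrate by parts 1 time.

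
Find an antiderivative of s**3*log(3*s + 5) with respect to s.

Use integration by parts with u = log(3*s + 5), dv = s**3 ds.
Then du = 3/(3*s + 5) ds and v = s**4/4.

s**4*log(3*s + 5)/4 - s**4/16 + 5*s**3/36 - 25*s**2/72 + 125*s/108 - 625*log(3*s + 5)/324 + C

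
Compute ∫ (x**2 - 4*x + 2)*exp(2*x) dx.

(2*x**2 - 10*x + 9)*exp(2*x)/4 + C

Use integration by parts with u = x**2 - 4*x + 2, dv = exp(2*x) dx, so v = exp(2*x)/2.
Apply parts 2 times (tabular method): alternate signs, differentiate u down to 0, integrate dv up.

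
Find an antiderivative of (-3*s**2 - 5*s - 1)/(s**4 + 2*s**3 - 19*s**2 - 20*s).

-23*log(s - 4)/60 + 17*log(s + 5)/60 + log(s**2 + s)/20 + C

Factor the denominator: s*(s - 4)*(s + 1)*(s + 5).
Partial-fraction decomposition: 17/(60*(s + 5)) + 1/(20*(s + 1)) - 23/(60*(s - 4)) + 1/(20*s).
Integrate each term: A/(s−a) contributes A·log|s−a|.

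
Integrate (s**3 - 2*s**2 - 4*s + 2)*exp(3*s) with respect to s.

(3*s**3 - 9*s**2 - 6*s + 8)*exp(3*s)/9 + C

Use integration by parts with u = s**3 - 2*s**2 - 4*s + 2, dv = exp(3*s) ds, so v = exp(3*s)/3.
Apply parts 3 times (tabular method): alternate signs, differentiate u down to 0, integrate dv up.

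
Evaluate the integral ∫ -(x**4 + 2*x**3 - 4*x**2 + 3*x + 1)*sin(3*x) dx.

x**4*cos(3*x)/3 - 4*x**3*sin(3*x)/9 + 2*x**3*cos(3*x)/3 - 2*x**2*sin(3*x)/3 - 16*x**2*cos(3*x)/9 + 32*x*sin(3*x)/27 + 5*x*cos(3*x)/9 - 5*sin(3*x)/27 + 59*cos(3*x)/81 + C

Use integration by parts with u = x**4 + 2*x**3 - 4*x**2 + 3*x + 1, dv = -sin(3*x) dx, so v = cos(3*x)/3.
Apply parts 4 times (tabular method): alternate signs, differentiate u down to 0, integrate dv up.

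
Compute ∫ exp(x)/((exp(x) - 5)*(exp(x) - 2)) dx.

Let u = e^x, du = e^x dx.
The integral becomes ∫ du/((u-2)(u-5)); decompose into partial fractions.

log(exp(x) - 5)/3 - log(exp(x) - 2)/3 + C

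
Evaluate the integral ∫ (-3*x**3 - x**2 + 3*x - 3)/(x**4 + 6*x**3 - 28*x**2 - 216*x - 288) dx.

-223*log(x - 6)/320 - 11*log(x + 2)/64 + 161*log(x + 4)/40 - 197*log(x + 6)/32 + C

Factor the denominator: (x - 6)*(x + 2)*(x + 4)*(x + 6).
Partial-fraction decomposition: -197/(32*(x + 6)) + 161/(40*(x + 4)) - 11/(64*(x + 2)) - 223/(320*(x - 6)).
Integrate each term: A/(x−a) contributes A·log|x−a|.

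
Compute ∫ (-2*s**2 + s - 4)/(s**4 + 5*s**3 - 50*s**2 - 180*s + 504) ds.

-35*log(s - 6)/312 + 5*log(s - 2)/144 - 41*log(s + 6)/48 + 109*log(s + 7)/117 + C

Factor the denominator: (s - 6)*(s - 2)*(s + 6)*(s + 7).
Partial-fraction decomposition: 109/(117*(s + 7)) - 41/(48*(s + 6)) + 5/(144*(s - 2)) - 35/(312*(s - 6)).
Integrate each term: A/(s−a) contributes A·log|s−a|.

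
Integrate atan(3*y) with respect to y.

y*atan(3*y) - log(9*y**2 + 1)/6 + C

Use integration by parts with u = arctan(3*y), dv = dy.
Then du = 3/(9*y**2 + 1) dy.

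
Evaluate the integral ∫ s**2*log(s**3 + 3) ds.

s**3*log(s**3 + 3)/3 - s**3/3 + log(s**3 + 3) + C

Let u = s**3 + 3, so du = (3*s**2) ds.
The integral becomes (1/3)·∫ log(u) du; integrate by parts with u′=log(u), dv′=du.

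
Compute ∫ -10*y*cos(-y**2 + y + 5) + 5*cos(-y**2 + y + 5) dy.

Let u = y**2 - y - 5, so du = (2*y - 1) dy.
Rewriting, the integral becomes -5·∫ cos(u) du = -5·sin(u).
Substituting back, u = y**2 - y - 5.

5*sin(-y**2 + y + 5) + C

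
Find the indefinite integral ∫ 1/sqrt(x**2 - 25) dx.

Substitute x = 5·sec(θ), so dx = 5·sec(θ)*tan(θ) dθ and the radical becomes sqrt(x**2 - 25) = 5·tan(θ) by the Pythagorean identity.
Integrate the resulting trig expression in θ, then back-substitute sec(θ) = x/5, tan(θ) = sqrt(x**2 - 25)/5 (absorbing any constant into C).

log(x + sqrt(x**2 - 25)) + C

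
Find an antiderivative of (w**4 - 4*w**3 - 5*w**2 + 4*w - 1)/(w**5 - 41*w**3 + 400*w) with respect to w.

-log(w)/400 + 19*log(w - 5)/450 + 65*log(w - 4)/288 - 415*log(w + 4)/288 + 979*log(w + 5)/450 + C

Factor the denominator: w*(w - 5)*(w - 4)*(w + 4)*(w + 5).
Partial-fraction decomposition: 979/(450*(w + 5)) - 415/(288*(w + 4)) + 65/(288*(w - 4)) + 19/(450*(w - 5)) - 1/(400*w).
Integrate each term: A/(w−a) contributes A·log|w−a|.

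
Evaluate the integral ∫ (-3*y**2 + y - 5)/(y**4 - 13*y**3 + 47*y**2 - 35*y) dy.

Factor the denominator: y*(y - 7)*(y - 5)*(y - 1).
Partial-fraction decomposition: -7/(24*(y - 1)) + 15/(8*(y - 5)) - 145/(84*(y - 7)) + 1/(7*y).
Integrate each term: A/(y−a) contributes A·log|y−a|.

log(y)/7 - 145*log(y - 7)/84 + 15*log(y - 5)/8 - 7*log(y - 1)/24 + C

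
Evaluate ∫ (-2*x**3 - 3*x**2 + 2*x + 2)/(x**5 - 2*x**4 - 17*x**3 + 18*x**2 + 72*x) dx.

log(x)/36 - 83*log(x - 4)/84 + 73*log(x - 3)/90 - log(x + 2)/30 + 23*log(x + 3)/126 + C

Factor the denominator: x*(x - 4)*(x - 3)*(x + 2)*(x + 3).
Partial-fraction decomposition: 23/(126*(x + 3)) - 1/(30*(x + 2)) + 73/(90*(x - 3)) - 83/(84*(x - 4)) + 1/(36*x).
Integrate each term: A/(x−a) contributes A·log|x−a|.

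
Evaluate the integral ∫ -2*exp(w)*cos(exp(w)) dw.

Let u = exp(w), so du = (exp(w)) dw.
Rewriting, the integral becomes -2·∫ cos(u) du = -2·sin(u).
Substituting back, u = exp(w).

-2*sin(exp(w)) + C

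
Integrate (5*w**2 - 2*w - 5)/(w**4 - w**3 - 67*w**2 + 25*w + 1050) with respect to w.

Factor the denominator: (w - 7)*(w - 5)*(w + 5)*(w + 6).
Partial-fraction decomposition: -17/(13*(w + 6)) + 13/(12*(w + 5)) - 1/(2*(w - 5)) + 113/(156*(w - 7)).
Integrate each term: A/(w−a) contributes A·log|w−a|.

113*log(w - 7)/156 - log(w - 5)/2 + 13*log(w + 5)/12 - 17*log(w + 6)/13 + C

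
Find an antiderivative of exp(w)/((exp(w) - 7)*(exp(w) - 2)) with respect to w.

log(exp(w) - 7)/5 - log(exp(w) - 2)/5 + C

Let u = e^w, du = e^w dw.
The integral becomes ∫ du/((u-7)(u-2)); decompose into partial fractions.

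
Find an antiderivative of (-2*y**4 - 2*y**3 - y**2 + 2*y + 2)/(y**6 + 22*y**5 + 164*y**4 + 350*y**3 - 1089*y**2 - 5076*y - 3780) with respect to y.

-217*log(y - 3)/25920 + log(y + 1)/2400 - 1033*log(y + 5)/64 - 37786*log(y + 6)/2025 + 4177*log(y + 7)/120 - 2206/(45*y + 270) + C

Factor the denominator: (y - 3)*(y + 1)*(y + 5)*(y + 6)**2*(y + 7).
Partial-fraction decomposition: 4177/(120*(y + 7)) - 37786/(2025*(y + 6)) + 2206/(45*(y + 6)**2) - 1033/(64*(y + 5)) + 1/(2400*(y + 1)) - 217/(25920*(y - 3)).
Integrate each term; A/(y−a) gives A·log|y−a|; A/(y−a)² gives −A/(y−a).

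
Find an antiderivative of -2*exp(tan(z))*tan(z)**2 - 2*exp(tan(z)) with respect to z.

Let u = tan(z), so du = (tan(z)**2 + 1) dz.
Rewriting, the integral becomes -2·∫ e^u du = -2·e^u.
Substituting back, u = tan(z).

-2*exp(tan(z)) + C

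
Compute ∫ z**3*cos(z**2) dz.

Let u = z², du = 2z dz; rewrite as (1/2)∫ u^1·cos(1u) du.
Now integrate by parts 1 time.

z**2*sin(z**2)/2 + cos(z**2)/2 + C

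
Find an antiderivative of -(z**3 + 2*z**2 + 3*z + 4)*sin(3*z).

z**3*cos(3*z)/3 - z**2*sin(3*z)/3 + 2*z**2*cos(3*z)/3 - 4*z*sin(3*z)/9 + 7*z*cos(3*z)/9 - 7*sin(3*z)/27 + 32*cos(3*z)/27 + C

Use integration by parts with u = z**3 + 2*z**2 + 3*z + 4, dv = -sin(3*z) dz, so v = cos(3*z)/3.
Apply parts 3 times (tabular method): alternate signs, differentiate u down to 0, integrate dv up.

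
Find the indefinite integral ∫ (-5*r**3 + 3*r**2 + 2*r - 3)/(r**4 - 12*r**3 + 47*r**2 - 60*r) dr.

Factor the denominator: r*(r - 5)*(r - 4)*(r - 3).
Partial-fraction decomposition: -35/(2*(r - 3)) + 267/(4*(r - 4)) - 543/(10*(r - 5)) + 1/(20*r).
Integrate each term: A/(r−a) contributes A·log|r−a|.

log(r)/20 - 543*log(r - 5)/10 + 267*log(r - 4)/4 - 35*log(r - 3)/2 + C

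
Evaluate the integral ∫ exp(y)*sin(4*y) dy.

Let I denote the integral. Integrate by parts with u = sin(4*y), dv = exp(y) dy, so v = exp(y): I = exp(y)*sin(4*y) − 4·∫ exp(y)*cos(4*y) dy.
Apply parts again with u = cos(4*y), dv = exp(y) dy: ∫ exp(y)*cos(4*y) dy = exp(y)*cos(4*y) + 4·I. Substituting back brings back I: I = exp(y)*sin(4*y) - 4*exp(y)*cos(4*y) − 16·I.
Solving for I: (1 + 16)·I equals the remaining terms, so I = (1/17)·(exp(y)*sin(4*y) - 4*exp(y)*cos(4*y)).

exp(y)*sin(4*y)/17 - 4*exp(y)*cos(4*y)/17 + C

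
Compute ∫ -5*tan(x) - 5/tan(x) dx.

Let u = tan(x), so du = (tan(x)**2 + 1) dx.
Rewriting, the integral becomes -5·∫ 1/u du = -5·log(u).
Substituting back, u = tan(x).

-5*log(tan(x)) + C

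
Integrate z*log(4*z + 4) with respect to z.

Use integration by parts with u = log(4*z + 4), dv = z dz.
Then du = 4/(4*z + 4) dz and v = z**2/2.

z**2*log(4*z + 4)/2 - z**2/4 + z/2 - log(z + 1)/2 + C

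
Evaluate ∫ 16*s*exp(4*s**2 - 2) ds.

2*exp(4*s**2 - 2) + C

Let u = 4*s**2 - 2, so du = (8*s) ds.
Rewriting, the integral becomes 2·∫ e^u du = 2·e^u.
Substituting back, u = 4*s**2 - 2.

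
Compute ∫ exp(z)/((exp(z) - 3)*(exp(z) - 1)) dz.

log(exp(z) - 3)/2 - log(exp(z) - 1)/2 + C

Let u = e^z, du = e^z dz.
The integral becomes ∫ du/((u-1)(u-3)); decompose into partial fractions.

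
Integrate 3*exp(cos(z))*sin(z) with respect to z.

Let u = cos(z), so du = (-sin(z)) dz.
Rewriting, the integral becomes -3·∫ e^u du = -3·e^u.
Substituting back, u = cos(z).

-3*exp(cos(z)) + C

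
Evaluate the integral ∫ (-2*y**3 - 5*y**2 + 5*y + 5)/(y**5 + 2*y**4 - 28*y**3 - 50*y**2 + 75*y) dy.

log(y)/15 - 69*log(y - 5)/320 - log(y - 1)/32 + log(y + 3)/192 + 7*log(y + 5)/40 + C

Factor the denominator: y*(y - 5)*(y - 1)*(y + 3)*(y + 5).
Partial-fraction decomposition: 7/(40*(y + 5)) + 1/(192*(y + 3)) - 1/(32*(y - 1)) - 69/(320*(y - 5)) + 1/(15*y).
Integrate each term: A/(y−a) contributes A·log|y−a|.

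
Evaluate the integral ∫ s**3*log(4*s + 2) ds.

Use integration by parts with u = log(4*s + 2), dv = s**3 ds.
Then du = 4/(4*s + 2) ds and v = s**4/4.

s**4*log(4*s + 2)/4 - s**4/16 + s**3/24 - s**2/32 + s/32 - log(2*s + 1)/64 + C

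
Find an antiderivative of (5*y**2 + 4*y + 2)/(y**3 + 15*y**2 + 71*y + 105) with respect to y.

Factor the denominator: (y + 3)*(y + 5)*(y + 7).
Partial-fraction decomposition: 219/(8*(y + 7)) - 107/(4*(y + 5)) + 35/(8*(y + 3)).
Integrate each term: A/(y−a) contributes A·log|y−a|.

35*log(y + 3)/8 - 107*log(y + 5)/4 + 219*log(y + 7)/8 + C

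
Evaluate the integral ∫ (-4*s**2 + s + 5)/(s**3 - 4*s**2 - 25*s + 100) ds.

-9*log(s - 5) + 55*log(s - 4)/9 - 10*log(s + 5)/9 + C

Factor the denominator: (s - 5)*(s - 4)*(s + 5).
Partial-fraction decomposition: -10/(9*(s + 5)) + 55/(9*(s - 4)) - 9/(s - 5).
Integrate each term: A/(s−a) contributes A·log|s−a|.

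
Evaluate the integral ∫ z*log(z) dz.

Use integration by parts with u = log(z), dv = z dz.
Then du = 1/z dz and v = z**2/2.

z**2*log(z)/2 - z**2/4 + C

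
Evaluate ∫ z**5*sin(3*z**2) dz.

-z**4*cos(3*z**2)/6 + z**2*sin(3*z**2)/9 + cos(3*z**2)/27 + C

Let u = z², du = 2z dz; rewrite as (1/2)∫ u^2·sin(3u) du.
Now integrate by parts 2 times.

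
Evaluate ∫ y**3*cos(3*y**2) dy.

Let u = y², du = 2y dy; rewrite as (1/2)∫ u^1·cos(3u) du.
Now integrate by parts 1 time.

y**2*sin(3*y**2)/6 + cos(3*y**2)/18 + C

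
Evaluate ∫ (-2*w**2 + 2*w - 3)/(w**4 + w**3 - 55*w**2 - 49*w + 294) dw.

-87*log(w - 7)/700 + 7*log(w - 2)/225 - 27*log(w + 3)/200 + 115*log(w + 7)/504 + C

Factor the denominator: (w - 7)*(w - 2)*(w + 3)*(w + 7).
Partial-fraction decomposition: 115/(504*(w + 7)) - 27/(200*(w + 3)) + 7/(225*(w - 2)) - 87/(700*(w - 7)).
Integrate each term: A/(w−a) contributes A·log|w−a|.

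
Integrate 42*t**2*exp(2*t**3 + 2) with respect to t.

Let u = 2*t**3 + 2, so du = (6*t**2) dt.
Rewriting, the integral becomes 7·∫ e^u du = 7·e^u.
Substituting back, u = 2*t**3 + 2.

7*exp(2*t**3 + 2) + C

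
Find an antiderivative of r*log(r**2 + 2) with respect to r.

Let u = r**2 + 2, so du = (2*r) dr.
The integral becomes (1/2)·∫ log(u) du; integrate by parts with u′=log(u), dv′=du.

r**2*log(r**2 + 2)/2 - r**2/2 + log(r**2 + 2) + C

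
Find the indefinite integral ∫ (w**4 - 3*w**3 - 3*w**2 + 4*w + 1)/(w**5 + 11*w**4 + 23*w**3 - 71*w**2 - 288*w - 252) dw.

Factor the denominator: (w - 3)*(w + 2)**2*(w + 3)*(w + 7).
Partial-fraction decomposition: 407/(125*(w + 7)) - 31/(6*(w + 3)) + 73/(25*(w + 2)) - 21/(25*(w + 2)**2) - 7/(750*(w - 3)).
Integrate each term; A/(w−a) gives A·log|w−a|; A/(w−a)² gives −A/(w−a).

-7*log(w - 3)/750 + 73*log(w + 2)/25 - 31*log(w + 3)/6 + 407*log(w + 7)/125 + 21/(25*w + 50) + C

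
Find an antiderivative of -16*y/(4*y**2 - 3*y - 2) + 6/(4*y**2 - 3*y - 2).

-2*log(4*y**2 - 3*y - 2) + C

Let u = 4*y**2 - 3*y - 2, so du = (8*y - 3) dy.
Rewriting, the integral becomes -2·∫ 1/u du = -2·log(u).
Substituting back, u = 4*y**2 - 3*y - 2.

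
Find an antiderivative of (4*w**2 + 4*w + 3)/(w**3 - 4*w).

-3*log(w)/4 + 27*log(w - 2)/8 + 11*log(w + 2)/8 + C

Factor the denominator: w*(w - 2)*(w + 2).
Partial-fraction decomposition: 11/(8*(w + 2)) + 27/(8*(w - 2)) - 3/(4*w).
Integrate each term: A/(w−a) contributes A·log|w−a|.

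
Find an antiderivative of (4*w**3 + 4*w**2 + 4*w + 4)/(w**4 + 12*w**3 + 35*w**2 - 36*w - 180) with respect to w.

Factor the denominator: (w - 2)*(w + 3)*(w + 5)*(w + 6).
Partial-fraction decomposition: 185/(6*(w + 6)) - 208/(7*(w + 5)) + 8/(3*(w + 3)) + 3/(14*(w - 2)).
Integrate each term: A/(w−a) contributes A·log|w−a|.

3*log(w - 2)/14 + 8*log(w + 3)/3 - 208*log(w + 5)/7 + 185*log(w + 6)/6 + C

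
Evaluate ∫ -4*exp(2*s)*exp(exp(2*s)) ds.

Let u = exp(2*s), so du = (2*exp(2*s)) ds.
Rewriting, the integral becomes -2·∫ e^u du = -2·e^u.
Substituting back, u = exp(2*s).

-2*exp(exp(2*s)) + C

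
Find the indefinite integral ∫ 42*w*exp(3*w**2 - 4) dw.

Let u = 3*w**2 - 4, so du = (6*w) dw.
Rewriting, the integral becomes 7·∫ e^u du = 7·e^u.
Substituting back, u = 3*w**2 - 4.

7*exp(3*w**2 - 4) + C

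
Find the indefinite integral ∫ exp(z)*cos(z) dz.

exp(z)*sin(z)/2 + exp(z)*cos(z)/2 + C

Let I denote the integral. Integrate by parts with u = cos(z), dv = exp(z) dz, so v = exp(z): I = exp(z)*cos(z) + ∫ exp(z)*sin(z) dz.
Apply parts again with u = sin(z), dv = exp(z) dz: ∫ exp(z)*sin(z) dz = exp(z)*sin(z) − I. Substituting back brings back I: I = exp(z)*sin(z) + exp(z)*cos(z) − I.
Solving for I: (1 + 1)·I equals the remaining terms, so I = (1/2)·(exp(z)*sin(z) + exp(z)*cos(z)).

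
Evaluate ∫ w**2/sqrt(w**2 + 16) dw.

w*sqrt(w**2 + 16)/2 - 8*log(w + sqrt(w**2 + 16)) + C

Substitute w = 4·tan(θ), so dw = 4·sec(θ)^2 dθ and the radical becomes sqrt(w**2 + 16) = 4·sec(θ) by the Pythagorean identity.
Integrate the resulting trig expression in θ, then back-substitute tan(θ) = w/4, sec(θ) = sqrt(w**2 + 16)/4 (absorbing any constant into C).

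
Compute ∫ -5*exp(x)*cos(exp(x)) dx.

-5*sin(exp(x)) + C

Let u = exp(x), so du = (exp(x)) dx.
Rewriting, the integral becomes -5·∫ cos(u) du = -5·sin(u).
Substituting back, u = exp(x).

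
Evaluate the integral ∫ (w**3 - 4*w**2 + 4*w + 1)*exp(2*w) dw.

(4*w**3 - 22*w**2 + 38*w - 15)*exp(2*w)/8 + C

Use integration by parts with u = w**3 - 4*w**2 + 4*w + 1, dv = exp(2*w) dw, so v = exp(2*w)/2.
Apply parts 3 times (tabular method): alternate signs, differentiate u down to 0, integrate dv up.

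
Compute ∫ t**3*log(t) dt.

t**4*log(t)/4 - t**4/16 + C

Use integration by parts with u = log(t), dv = t**3 dt.
Then du = 1/t dt and v = t**4/4.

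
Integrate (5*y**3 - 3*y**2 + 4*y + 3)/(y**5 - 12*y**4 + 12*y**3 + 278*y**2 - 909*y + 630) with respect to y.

Factor the denominator: (y - 7)*(y - 6)*(y - 3)*(y - 1)*(y + 5).
Partial-fraction decomposition: -239/(2112*(y + 5)) - 1/(40*(y - 1)) + 41/(64*(y - 3)) - 333/(55*(y - 6)) + 533/(96*(y - 7)).
Integrate each term: A/(y−a) contributes A·log|y−a|.

533*log(y - 7)/96 - 333*log(y - 6)/55 + 41*log(y - 3)/64 - log(y - 1)/40 - 239*log(y + 5)/2112 + C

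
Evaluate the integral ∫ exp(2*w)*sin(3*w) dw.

2*exp(2*w)*sin(3*w)/13 - 3*exp(2*w)*cos(3*w)/13 + C

Let I denote the integral. Integrate by parts with u = sin(3*w), dv = exp(2*w) dw, so v = exp(2*w)/2: I = exp(2*w)*sin(3*w)/2 − (3/2)·∫ exp(2*w)*cos(3*w) dw.
Apply parts again with u = cos(3*w), dv = exp(2*w) dw: ∫ exp(2*w)*cos(3*w) dw = exp(2*w)*cos(3*w)/2 + (3/2)·I. Substituting back brings back I: I = exp(2*w)*sin(3*w)/2 - 3*exp(2*w)*cos(3*w)/4 − (9/4)·I.
Solving for I: (1 + 9/4)·I equals the remaining terms, so I = (4/13)·(exp(2*w)*sin(3*w)/2 - 3*exp(2*w)*cos(3*w)/4).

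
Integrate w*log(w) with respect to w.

w**2*log(w)/2 - w**2/4 + C

Use integration by parts with u = log(w), dv = w dw.
Then du = 1/w dw and v = w**2/2.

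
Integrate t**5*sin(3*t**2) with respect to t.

-t**4*cos(3*t**2)/6 + t**2*sin(3*t**2)/9 + cos(3*t**2)/27 + C

Let u = t², du = 2t dt; rewrite as (1/2)∫ u^2·sin(3u) du.
Now integrate by parts 2 times.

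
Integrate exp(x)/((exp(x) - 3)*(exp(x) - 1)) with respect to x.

log(exp(x) - 3)/2 - log(exp(x) - 1)/2 + C

Let u = e^x, du = e^x dx.
The integral becomes ∫ du/((u-3)(u-1)); decompose into partial fractions.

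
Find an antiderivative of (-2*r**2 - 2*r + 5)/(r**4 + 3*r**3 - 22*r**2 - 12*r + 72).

-19*log(r - 3)/45 + 7*log(r - 2)/32 + log(r + 2)/80 + 55*log(r + 6)/288 + C

Factor the denominator: (r - 3)*(r - 2)*(r + 2)*(r + 6).
Partial-fraction decomposition: 55/(288*(r + 6)) + 1/(80*(r + 2)) + 7/(32*(r - 2)) - 19/(45*(r - 3)).
Integrate each term: A/(r−a) contributes A·log|r−a|.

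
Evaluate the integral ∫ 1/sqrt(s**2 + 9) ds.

log(s + sqrt(s**2 + 9)) + C

Substitute s = 3·tan(θ), so ds = 3·sec(θ)^2 dθ and the radical becomes sqrt(s**2 + 9) = 3·sec(θ) by the Pythagorean identity.
Integrate the resulting trig expression in θ, then back-substitute tan(θ) = s/3, sec(θ) = sqrt(s**2 + 9)/3 (absorbing any constant into C).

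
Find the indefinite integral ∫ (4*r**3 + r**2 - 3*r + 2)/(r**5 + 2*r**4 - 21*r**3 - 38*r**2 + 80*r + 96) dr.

Factor the denominator: (r - 4)*(r - 2)*(r + 1)*(r + 3)*(r + 4).
Partial-fraction decomposition: -113/(72*(r + 4)) + 44/(35*(r + 3)) + 1/(45*(r + 1)) - 8/(45*(r - 2)) + 131/(280*(r - 4)).
Integrate each term: A/(r−a) contributes A·log|r−a|.

131*log(r - 4)/280 - 8*log(r - 2)/45 + log(r + 1)/45 + 44*log(r + 3)/35 - 113*log(r + 4)/72 + C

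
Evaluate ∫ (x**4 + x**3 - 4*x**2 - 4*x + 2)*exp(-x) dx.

Use integration by parts with u = x**4 + x**3 - 4*x**2 - 4*x + 2, dv = exp(-x) dx, so v = -exp(-x).
Apply parts 4 times (tabular method): alternate signs, differentiate u down to 0, integrate dv up.

(-x**4 - 5*x**3 - 11*x**2 - 18*x - 20)*exp(-x) + C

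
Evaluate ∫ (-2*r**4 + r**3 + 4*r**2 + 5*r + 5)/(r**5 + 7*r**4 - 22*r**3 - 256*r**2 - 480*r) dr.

Factor the denominator: r*(r - 6)*(r + 4)**2*(r + 5).
Partial-fraction decomposition: -259/(11*(r + 5)) + 17511/(800*(r + 4)) - 527/(40*(r + 4)**2) - 2197/(6600*(r - 6)) - 1/(96*r).
Integrate each term; A/(r−a) gives A·log|r−a|; A/(r−a)² gives −A/(r−a).

-log(r)/96 - 2197*log(r - 6)/6600 + 17511*log(r + 4)/800 - 259*log(r + 5)/11 + 527/(40*r + 160) + C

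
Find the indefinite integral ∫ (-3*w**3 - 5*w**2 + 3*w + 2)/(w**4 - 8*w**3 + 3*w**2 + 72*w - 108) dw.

-202*log(w - 6)/27 + 115*log(w - 3)/18 - 9*log(w - 2)/5 - 29*log(w + 3)/270 + C

Factor the denominator: (w - 6)*(w - 3)*(w - 2)*(w + 3).
Partial-fraction decomposition: -29/(270*(w + 3)) - 9/(5*(w - 2)) + 115/(18*(w - 3)) - 202/(27*(w - 6)).
Integrate each term: A/(w−a) contributes A·log|w−a|.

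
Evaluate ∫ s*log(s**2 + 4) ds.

Let u = s**2 + 4, so du = (2*s) ds.
The integral becomes (1/2)·∫ log(u) du; integrate by parts with u′=log(u), dv′=du.

s**2*log(s**2 + 4)/2 - s**2/2 + 2*log(s**2 + 4) + C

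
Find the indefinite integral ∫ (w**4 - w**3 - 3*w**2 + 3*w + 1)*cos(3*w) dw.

Use integration by parts with u = w**4 - w**3 - 3*w**2 + 3*w + 1, dv = cos(3*w) dw, so v = sin(3*w)/3.
Apply parts 4 times (tabular method): alternate signs, differentiate u down to 0, integrate dv up.

w**4*sin(3*w)/3 - w**3*sin(3*w)/3 + 4*w**3*cos(3*w)/9 - 13*w**2*sin(3*w)/9 - w**2*cos(3*w)/3 + 11*w*sin(3*w)/9 - 26*w*cos(3*w)/27 + 53*sin(3*w)/81 + 11*cos(3*w)/27 + C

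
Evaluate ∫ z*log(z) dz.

Use integration by parts with u = log(z), dv = z dz.
Then du = 1/z dz and v = z**2/2.

z**2*log(z)/2 - z**2/4 + C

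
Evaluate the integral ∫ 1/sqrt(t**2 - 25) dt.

Substitute t = 5·sec(θ), so dt = 5·sec(θ)*tan(θ) dθ and the radical becomes sqrt(t**2 - 25) = 5·tan(θ) by the Pythagorean identity.
Integrate the resulting trig expression in θ, then back-substitute sec(θ) = t/5, tan(θ) = sqrt(t**2 - 25)/5 (absorbing any constant into C).

log(t + sqrt(t**2 - 25)) + C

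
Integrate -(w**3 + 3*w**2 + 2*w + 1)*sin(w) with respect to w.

Use integration by parts with u = w**3 + 3*w**2 + 2*w + 1, dv = -sin(w) dw, so v = cos(w).
Apply parts 3 times (tabular method): alternate signs, differentiate u down to 0, integrate dv up.

w**3*cos(w) - 3*w**2*sin(w) + 3*w**2*cos(w) - 6*w*sin(w) - 4*w*cos(w) + 4*sin(w) - 5*cos(w) + C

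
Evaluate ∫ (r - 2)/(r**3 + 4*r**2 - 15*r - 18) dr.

log(r - 3)/36 + 3*log(r + 1)/20 - 8*log(r + 6)/45 + C

Factor the denominator: (r - 3)*(r + 1)*(r + 6).
Partial-fraction decomposition: -8/(45*(r + 6)) + 3/(20*(r + 1)) + 1/(36*(r - 3)).
Integrate each term: A/(r−a) contributes A·log|r−a|.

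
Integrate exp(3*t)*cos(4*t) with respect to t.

4*exp(3*t)*sin(4*t)/25 + 3*exp(3*t)*cos(4*t)/25 + C

Let I denote the integral. Integrate by parts with u = cos(4*t), dv = exp(3*t) dt, so v = exp(3*t)/3: I = exp(3*t)*cos(4*t)/3 + (4/3)·∫ exp(3*t)*sin(4*t) dt.
Apply parts again with u = sin(4*t), dv = exp(3*t) dt: ∫ exp(3*t)*sin(4*t) dt = exp(3*t)*sin(4*t)/3 − (4/3)·I. Substituting back brings back I: I = 4*exp(3*t)*sin(4*t)/9 + exp(3*t)*cos(4*t)/3 − (16/9)·I.
Solving for I: (1 + 16/9)·I equals the remaining terms, so I = (9/25)·(4*exp(3*t)*sin(4*t)/9 + exp(3*t)*cos(4*t)/3).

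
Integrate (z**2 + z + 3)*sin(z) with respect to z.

Use integration by parts with u = z**2 + z + 3, dv = sin(z) dz, so v = -cos(z).
Apply parts 2 times (tabular method): alternate signs, differentiate u down to 0, integrate dv up.

-z**2*cos(z) + 2*z*sin(z) - z*cos(z) + sin(z) - cos(z) + C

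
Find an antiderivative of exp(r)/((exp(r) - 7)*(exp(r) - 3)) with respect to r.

log(exp(r) - 7)/4 - log(exp(r) - 3)/4 + C

Let u = e^r, du = e^r dr.
The integral becomes ∫ du/((u-7)(u-3)); decompose into partial fractions.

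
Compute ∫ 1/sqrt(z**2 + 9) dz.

Substitute z = 3·tan(θ), so dz = 3·sec(θ)^2 dθ and the radical becomes sqrt(z**2 + 9) = 3·sec(θ) by the Pythagorean identity.
Integrate the resulting trig expression in θ, then back-substitute tan(θ) = z/3, sec(θ) = sqrt(z**2 + 9)/3 (absorbing any constant into C).

log(z + sqrt(z**2 + 9)) + C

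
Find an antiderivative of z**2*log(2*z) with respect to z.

z**3*(log(z) + log(2))/3 - z**3/9 + C

Use integration by parts with u = log(2*z), dv = z**2 dz.
Then du = 1/z dz and v = z**3/3.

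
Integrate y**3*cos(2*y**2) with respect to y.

Let u = y², du = 2y dy; rewrite as (1/2)∫ u^1·cos(2u) du.
Now integrate by parts 1 time.

y**2*sin(2*y**2)/4 + cos(2*y**2)/8 + C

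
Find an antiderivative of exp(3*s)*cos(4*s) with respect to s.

Let I denote the integral. Integrate by parts with u = cos(4*s), dv = exp(3*s) ds, so v = exp(3*s)/3: I = exp(3*s)*cos(4*s)/3 + (4/3)·∫ exp(3*s)*sin(4*s) ds.
Apply parts again with u = sin(4*s), dv = exp(3*s) ds: ∫ exp(3*s)*sin(4*s) ds = exp(3*s)*sin(4*s)/3 − (4/3)·I. Substituting back brings back I: I = 4*exp(3*s)*sin(4*s)/9 + exp(3*s)*cos(4*s)/3 − (16/9)·I.
Solving for I: (1 + 16/9)·I equals the remaining terms, so I = (9/25)·(4*exp(3*s)*sin(4*s)/9 + exp(3*s)*cos(4*s)/3).

4*exp(3*s)*sin(4*s)/25 + 3*exp(3*s)*cos(4*s)/25 + C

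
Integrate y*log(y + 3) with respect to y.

Use integration by parts with u = log(y + 3), dv = y dy.
Then du = 1/(y + 3) dy and v = y**2/2.

y**2*log(y + 3)/2 - y**2/4 + 3*y/2 - 9*log(y + 3)/2 + C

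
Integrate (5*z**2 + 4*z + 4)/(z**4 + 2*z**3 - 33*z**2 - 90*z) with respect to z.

-2*log(z)/45 + 104*log(z - 6)/297 + 37*log(z + 3)/54 - 109*log(z + 5)/110 + C

Factor the denominator: z*(z - 6)*(z + 3)*(z + 5).
Partial-fraction decomposition: -109/(110*(z + 5)) + 37/(54*(z + 3)) + 104/(297*(z - 6)) - 2/(45*z).
Integrate each term: A/(z−a) contributes A·log|z−a|.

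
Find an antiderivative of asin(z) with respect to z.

Use integration by parts with u = arcsin(z), dv = dz.
Then du = 1/sqrt(-z**2 + 1) dz.

z*asin(z) + sqrt(-z**2 + 1) + C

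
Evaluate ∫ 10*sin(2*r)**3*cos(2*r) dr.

Let u = sin(2*r), so du = (2*cos(2*r)) dr.
Rewriting, the integral becomes 5·∫ u^3 du = 5·u^4/4.
Substituting back, u = sin(2*r).

5*sin(2*r)**4/4 + C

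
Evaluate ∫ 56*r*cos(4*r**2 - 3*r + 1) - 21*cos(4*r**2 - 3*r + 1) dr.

Let u = 4*r**2 - 3*r + 1, so du = (8*r - 3) dr.
Rewriting, the integral becomes 7·∫ cos(u) du = 7·sin(u).
Substituting back, u = 4*r**2 - 3*r + 1.

7*sin(4*r**2 - 3*r + 1) + C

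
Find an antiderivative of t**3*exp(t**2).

(t**2 - 1)*exp(t**2)/2 + C

Let u = t², du = 2t dt; rewrite as (1/2)∫ u^1·exp(1u) du.
Now integrate by parts 1 time.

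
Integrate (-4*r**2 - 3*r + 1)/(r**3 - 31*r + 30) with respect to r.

Factor the denominator: (r - 5)*(r - 1)*(r + 6).
Partial-fraction decomposition: -125/(77*(r + 6)) + 3/(14*(r - 1)) - 57/(22*(r - 5)).
Integrate each term: A/(r−a) contributes A·log|r−a|.

-57*log(r - 5)/22 + 3*log(r - 1)/14 - 125*log(r + 6)/77 + C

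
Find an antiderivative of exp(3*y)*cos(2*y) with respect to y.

2*exp(3*y)*sin(2*y)/13 + 3*exp(3*y)*cos(2*y)/13 + C

Let I denote the integral. Integrate by parts with u = cos(2*y), dv = exp(3*y) dy, so v = exp(3*y)/3: I = exp(3*y)*cos(2*y)/3 + (2/3)·∫ exp(3*y)*sin(2*y) dy.
Apply parts again with u = sin(2*y), dv = exp(3*y) dy: ∫ exp(3*y)*sin(2*y) dy = exp(3*y)*sin(2*y)/3 − (2/3)·I. Substituting back brings back I: I = 2*exp(3*y)*sin(2*y)/9 + exp(3*y)*cos(2*y)/3 − (4/9)·I.
Solving for I: (1 + 4/9)·I equals the remaining terms, so I = (9/13)·(2*exp(3*y)*sin(2*y)/9 + exp(3*y)*cos(2*y)/3).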